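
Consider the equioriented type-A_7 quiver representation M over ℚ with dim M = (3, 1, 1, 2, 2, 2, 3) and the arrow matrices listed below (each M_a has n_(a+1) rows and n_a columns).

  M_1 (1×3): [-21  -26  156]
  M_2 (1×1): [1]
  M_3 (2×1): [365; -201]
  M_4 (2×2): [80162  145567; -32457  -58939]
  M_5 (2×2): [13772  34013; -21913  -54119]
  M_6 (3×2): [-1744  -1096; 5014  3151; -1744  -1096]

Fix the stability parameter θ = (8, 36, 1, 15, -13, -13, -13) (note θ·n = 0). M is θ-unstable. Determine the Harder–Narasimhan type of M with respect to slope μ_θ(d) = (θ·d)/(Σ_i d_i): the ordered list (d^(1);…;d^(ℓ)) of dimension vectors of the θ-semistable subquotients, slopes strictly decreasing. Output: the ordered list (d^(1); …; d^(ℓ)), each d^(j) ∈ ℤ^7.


Via rank(M_{q-1}∘⋯∘M_p): M ≅ I[1,1]^2, I[1,7], I[4,6], I[7,7]^2.
μ_θ-semistable layers: μ^(1)=8; μ^(2)=3; μ^(3)=-11/3; μ^(4)=-13

((2, 0, 0, 0, 0, 0, 0); (1, 1, 1, 1, 1, 1, 1); (0, 0, 0, 1, 1, 1, 0); (0, 0, 0, 0, 0, 0, 2))


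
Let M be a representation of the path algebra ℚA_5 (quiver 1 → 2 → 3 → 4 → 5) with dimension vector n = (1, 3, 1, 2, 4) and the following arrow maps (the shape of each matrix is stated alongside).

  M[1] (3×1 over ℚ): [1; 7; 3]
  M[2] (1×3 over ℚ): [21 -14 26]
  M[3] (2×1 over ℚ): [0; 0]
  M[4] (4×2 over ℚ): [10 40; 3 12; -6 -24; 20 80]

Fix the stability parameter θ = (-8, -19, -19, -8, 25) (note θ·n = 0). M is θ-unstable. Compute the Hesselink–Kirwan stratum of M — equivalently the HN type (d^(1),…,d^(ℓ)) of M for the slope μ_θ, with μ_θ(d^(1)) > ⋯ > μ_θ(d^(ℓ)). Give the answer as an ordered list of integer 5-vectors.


Interval decomposition of M: I[1,3], I[2,2]^2, I[4,4], I[4,5], I[5,5]^3.
HN type (ℓ=4): μ^(1)=25; μ^(2)=-8; μ^(3)=-46/3; μ^(4)=-19

((0, 0, 0, 0, 4); (0, 0, 0, 2, 0); (1, 1, 1, 0, 0); (0, 2, 0, 0, 0))


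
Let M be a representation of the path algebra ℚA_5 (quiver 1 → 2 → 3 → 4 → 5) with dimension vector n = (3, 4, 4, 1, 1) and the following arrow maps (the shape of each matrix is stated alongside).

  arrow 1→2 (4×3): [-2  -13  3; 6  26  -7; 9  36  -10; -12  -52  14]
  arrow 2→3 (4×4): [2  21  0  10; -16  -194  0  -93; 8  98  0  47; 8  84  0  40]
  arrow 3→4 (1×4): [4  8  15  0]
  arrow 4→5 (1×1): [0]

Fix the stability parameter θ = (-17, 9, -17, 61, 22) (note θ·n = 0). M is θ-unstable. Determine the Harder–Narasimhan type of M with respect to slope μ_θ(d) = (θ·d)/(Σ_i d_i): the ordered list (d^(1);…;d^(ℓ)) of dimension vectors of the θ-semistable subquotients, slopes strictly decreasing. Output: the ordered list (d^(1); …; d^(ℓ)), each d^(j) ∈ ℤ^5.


Interval decomposition of M: I[1,2]^2, I[1,3], I[2,4], I[3,3]^2, I[5,5].
HN type (ℓ=5): μ^(1)=61; μ^(2)=22; μ^(3)=9; μ^(4)=-4; μ^(5)=-17

((0, 0, 0, 1, 0); (0, 0, 0, 0, 1); (0, 2, 0, 0, 0); (0, 2, 2, 0, 0); (3, 0, 2, 0, 0))


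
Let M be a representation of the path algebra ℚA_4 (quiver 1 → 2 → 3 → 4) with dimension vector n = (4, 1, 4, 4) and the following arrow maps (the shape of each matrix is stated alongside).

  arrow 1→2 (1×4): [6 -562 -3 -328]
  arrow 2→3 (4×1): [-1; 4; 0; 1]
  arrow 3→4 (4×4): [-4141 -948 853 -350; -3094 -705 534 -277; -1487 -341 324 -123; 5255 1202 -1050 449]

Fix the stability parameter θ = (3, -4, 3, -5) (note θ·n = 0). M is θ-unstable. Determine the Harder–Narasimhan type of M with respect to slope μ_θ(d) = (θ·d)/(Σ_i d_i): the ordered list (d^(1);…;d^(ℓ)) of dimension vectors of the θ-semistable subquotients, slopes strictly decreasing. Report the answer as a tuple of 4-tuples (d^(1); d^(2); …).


Interval decomposition of M: I[1,1]^3, I[1,4], I[3,4]^3.
HN type (ℓ=3): μ^(1)=3; μ^(2)=-3/4; μ^(3)=-1

((3, 0, 0, 0); (1, 1, 1, 1); (0, 0, 3, 3))


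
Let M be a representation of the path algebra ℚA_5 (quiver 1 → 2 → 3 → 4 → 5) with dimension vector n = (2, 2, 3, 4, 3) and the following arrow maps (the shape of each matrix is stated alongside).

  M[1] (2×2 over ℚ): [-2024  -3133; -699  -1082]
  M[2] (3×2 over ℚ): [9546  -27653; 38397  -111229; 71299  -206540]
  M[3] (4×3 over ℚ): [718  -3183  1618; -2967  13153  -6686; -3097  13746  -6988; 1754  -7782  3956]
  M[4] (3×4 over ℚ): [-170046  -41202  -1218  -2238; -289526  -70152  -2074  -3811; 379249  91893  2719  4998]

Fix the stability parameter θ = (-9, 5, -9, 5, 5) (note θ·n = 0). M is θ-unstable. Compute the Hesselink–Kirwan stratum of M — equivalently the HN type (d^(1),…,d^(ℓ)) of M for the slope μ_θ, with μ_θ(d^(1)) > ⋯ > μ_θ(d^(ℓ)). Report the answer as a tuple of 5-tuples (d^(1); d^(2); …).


Via rank(M_{q-1}∘⋯∘M_p): M ≅ I[1,4]^2, I[3,3], I[4,5]^2, I[5,5].
μ_θ-semistable layers: μ^(1)=5; μ^(2)=-2; μ^(3)=-9

((0, 0, 0, 4, 3); (0, 2, 2, 0, 0); (2, 0, 1, 0, 0))


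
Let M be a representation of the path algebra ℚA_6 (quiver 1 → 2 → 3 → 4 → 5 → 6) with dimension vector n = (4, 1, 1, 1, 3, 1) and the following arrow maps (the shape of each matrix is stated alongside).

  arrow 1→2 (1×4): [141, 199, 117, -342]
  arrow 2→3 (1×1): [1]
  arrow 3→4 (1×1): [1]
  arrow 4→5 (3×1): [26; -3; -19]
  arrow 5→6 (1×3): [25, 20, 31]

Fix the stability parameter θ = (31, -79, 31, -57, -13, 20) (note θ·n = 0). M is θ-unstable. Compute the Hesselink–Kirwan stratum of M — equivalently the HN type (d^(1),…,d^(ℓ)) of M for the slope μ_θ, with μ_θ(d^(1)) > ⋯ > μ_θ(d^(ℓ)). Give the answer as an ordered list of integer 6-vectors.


Via rank(M_{q-1}∘⋯∘M_p): M ≅ I[1,1]^3, I[1,6], I[5,5]^2.
μ_θ-semistable layers: μ^(1)=31; μ^(2)=20; μ^(3)=-13; μ^(4)=-24

((3, 0, 0, 0, 0, 0); (0, 0, 0, 0, 0, 1); (0, 0, 1, 1, 3, 0); (1, 1, 0, 0, 0, 0))


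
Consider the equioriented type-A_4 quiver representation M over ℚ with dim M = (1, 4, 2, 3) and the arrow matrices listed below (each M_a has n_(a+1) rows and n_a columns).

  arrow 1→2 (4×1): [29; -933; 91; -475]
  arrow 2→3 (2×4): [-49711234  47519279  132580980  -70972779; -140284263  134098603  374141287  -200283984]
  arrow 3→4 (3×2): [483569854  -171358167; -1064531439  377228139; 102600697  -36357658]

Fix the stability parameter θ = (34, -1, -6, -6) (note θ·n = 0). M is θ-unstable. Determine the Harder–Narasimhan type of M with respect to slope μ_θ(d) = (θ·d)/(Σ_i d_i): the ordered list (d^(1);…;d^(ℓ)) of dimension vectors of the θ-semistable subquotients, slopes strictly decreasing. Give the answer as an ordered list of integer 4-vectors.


Interval decomposition of M: I[1,4], I[2,2]^2, I[2,4], I[4,4].
HN type (ℓ=4): μ^(1)=21/4; μ^(2)=-1; μ^(3)=-13/3; μ^(4)=-6

((1, 1, 1, 1); (0, 2, 0, 0); (0, 1, 1, 1); (0, 0, 0, 1))


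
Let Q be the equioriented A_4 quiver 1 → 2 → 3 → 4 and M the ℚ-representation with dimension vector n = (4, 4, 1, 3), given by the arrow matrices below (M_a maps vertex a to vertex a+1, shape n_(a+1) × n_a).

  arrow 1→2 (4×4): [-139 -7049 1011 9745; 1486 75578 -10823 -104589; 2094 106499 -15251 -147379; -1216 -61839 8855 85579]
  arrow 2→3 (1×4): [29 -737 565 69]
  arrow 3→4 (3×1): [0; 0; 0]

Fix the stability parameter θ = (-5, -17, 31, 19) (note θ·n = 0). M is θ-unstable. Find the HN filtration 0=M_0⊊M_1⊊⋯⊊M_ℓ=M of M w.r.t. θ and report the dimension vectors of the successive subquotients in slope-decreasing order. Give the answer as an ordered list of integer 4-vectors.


Barcode: M ≅ I[1,1], I[1,2]^2, I[1,3], I[2,2], I[4,4]^3. HN layers by μ_θ (5 steps, strictly decreasing):
  μ^(1)=31; μ^(2)=19; μ^(3)=-5; μ^(4)=-11; μ^(5)=-17

((0, 0, 1, 0); (0, 0, 0, 3); (1, 0, 0, 0); (3, 3, 0, 0); (0, 1, 0, 0))


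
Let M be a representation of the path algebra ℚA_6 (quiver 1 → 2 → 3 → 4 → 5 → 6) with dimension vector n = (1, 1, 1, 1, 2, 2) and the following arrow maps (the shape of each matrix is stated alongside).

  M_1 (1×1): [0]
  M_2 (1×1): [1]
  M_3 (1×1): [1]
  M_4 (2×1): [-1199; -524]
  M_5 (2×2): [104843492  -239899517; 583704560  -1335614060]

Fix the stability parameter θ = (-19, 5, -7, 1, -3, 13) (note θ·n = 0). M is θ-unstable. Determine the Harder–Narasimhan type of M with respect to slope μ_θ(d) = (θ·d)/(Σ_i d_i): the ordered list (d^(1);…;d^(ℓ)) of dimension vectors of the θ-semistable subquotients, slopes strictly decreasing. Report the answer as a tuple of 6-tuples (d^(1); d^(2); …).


Via rank(M_{q-1}∘⋯∘M_p): M ≅ I[1,1], I[2,5], I[5,6], I[6,6].
μ_θ-semistable layers: μ^(1)=13; μ^(2)=-1; μ^(3)=-3; μ^(4)=-19

((0, 0, 0, 0, 0, 2); (0, 1, 1, 1, 1, 0); (0, 0, 0, 0, 1, 0); (1, 0, 0, 0, 0, 0))


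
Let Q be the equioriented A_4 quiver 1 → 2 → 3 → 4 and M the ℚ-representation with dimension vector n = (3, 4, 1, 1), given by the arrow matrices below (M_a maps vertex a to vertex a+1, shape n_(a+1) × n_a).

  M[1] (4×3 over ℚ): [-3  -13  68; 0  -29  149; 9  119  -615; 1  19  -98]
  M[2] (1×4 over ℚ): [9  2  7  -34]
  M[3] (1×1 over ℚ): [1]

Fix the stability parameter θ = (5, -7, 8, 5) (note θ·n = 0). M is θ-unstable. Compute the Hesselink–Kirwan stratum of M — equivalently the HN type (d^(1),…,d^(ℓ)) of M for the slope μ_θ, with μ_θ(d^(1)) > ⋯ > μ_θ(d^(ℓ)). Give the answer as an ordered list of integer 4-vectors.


Via rank(M_{q-1}∘⋯∘M_p): M ≅ I[1,2]^2, I[1,4], I[2,2].
μ_θ-semistable layers: μ^(1)=13/2; μ^(2)=-1; μ^(3)=-7

((0, 0, 1, 1); (3, 3, 0, 0); (0, 1, 0, 0))


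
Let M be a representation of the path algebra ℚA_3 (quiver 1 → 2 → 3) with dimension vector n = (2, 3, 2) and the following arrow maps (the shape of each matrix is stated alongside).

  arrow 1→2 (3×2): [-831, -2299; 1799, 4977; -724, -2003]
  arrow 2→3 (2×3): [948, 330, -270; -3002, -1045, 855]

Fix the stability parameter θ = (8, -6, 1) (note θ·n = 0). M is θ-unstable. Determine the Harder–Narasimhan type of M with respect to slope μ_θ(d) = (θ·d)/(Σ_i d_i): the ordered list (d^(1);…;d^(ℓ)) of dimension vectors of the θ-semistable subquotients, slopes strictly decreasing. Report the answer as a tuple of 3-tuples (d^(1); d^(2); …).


Interval decomposition of M: I[1,2], I[1,3], I[2,2], I[3,3].
HN type (ℓ=2): μ^(1)=1; μ^(2)=-6

((2, 2, 2); (0, 1, 0))


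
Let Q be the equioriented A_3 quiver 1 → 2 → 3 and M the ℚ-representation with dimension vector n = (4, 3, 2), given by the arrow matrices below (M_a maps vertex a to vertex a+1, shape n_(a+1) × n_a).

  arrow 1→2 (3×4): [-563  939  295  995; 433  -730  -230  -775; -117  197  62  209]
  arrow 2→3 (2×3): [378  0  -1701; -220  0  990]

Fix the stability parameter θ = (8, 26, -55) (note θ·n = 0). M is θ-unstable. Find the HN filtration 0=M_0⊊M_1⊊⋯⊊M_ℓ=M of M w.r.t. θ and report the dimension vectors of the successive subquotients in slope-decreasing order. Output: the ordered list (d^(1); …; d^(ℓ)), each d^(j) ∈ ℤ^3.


Interval decomposition of M: I[1,1], I[1,2]^2, I[1,3], I[3,3].
HN type (ℓ=4): μ^(1)=26; μ^(2)=8; μ^(3)=-7; μ^(4)=-55

((0, 2, 0); (3, 0, 0); (1, 1, 1); (0, 0, 1))


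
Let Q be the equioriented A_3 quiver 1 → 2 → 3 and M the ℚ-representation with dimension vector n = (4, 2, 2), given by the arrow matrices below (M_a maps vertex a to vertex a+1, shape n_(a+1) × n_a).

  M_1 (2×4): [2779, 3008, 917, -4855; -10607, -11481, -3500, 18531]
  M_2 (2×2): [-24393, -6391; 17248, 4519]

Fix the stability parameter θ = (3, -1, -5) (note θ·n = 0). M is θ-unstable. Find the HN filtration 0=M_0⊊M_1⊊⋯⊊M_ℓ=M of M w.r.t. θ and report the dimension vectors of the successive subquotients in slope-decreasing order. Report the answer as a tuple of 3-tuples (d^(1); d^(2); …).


Interval decomposition of M: I[1,1]^2, I[1,3]^2.
HN type (ℓ=2): μ^(1)=3; μ^(2)=-1

((2, 0, 0); (2, 2, 2))


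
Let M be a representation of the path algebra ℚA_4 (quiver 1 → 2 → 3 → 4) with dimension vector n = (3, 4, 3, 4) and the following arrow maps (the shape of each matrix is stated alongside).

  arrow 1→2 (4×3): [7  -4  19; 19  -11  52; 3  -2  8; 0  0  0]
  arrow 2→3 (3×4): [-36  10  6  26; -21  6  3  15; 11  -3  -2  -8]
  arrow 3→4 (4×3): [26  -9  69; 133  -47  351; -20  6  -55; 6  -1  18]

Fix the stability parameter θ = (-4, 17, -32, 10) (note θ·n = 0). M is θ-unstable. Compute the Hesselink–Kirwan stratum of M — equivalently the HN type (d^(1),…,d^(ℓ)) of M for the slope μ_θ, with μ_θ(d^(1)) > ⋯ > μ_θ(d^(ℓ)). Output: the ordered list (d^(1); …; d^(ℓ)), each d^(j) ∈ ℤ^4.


Interval decomposition of M: I[1,2], I[1,4]^2, I[2,2], I[3,4], I[4,4].
HN type (ℓ=5): μ^(1)=17; μ^(2)=10; μ^(3)=-4; μ^(4)=-19/3; μ^(5)=-32

((0, 2, 0, 0); (0, 0, 0, 4); (1, 0, 0, 0); (2, 2, 2, 0); (0, 0, 1, 0))


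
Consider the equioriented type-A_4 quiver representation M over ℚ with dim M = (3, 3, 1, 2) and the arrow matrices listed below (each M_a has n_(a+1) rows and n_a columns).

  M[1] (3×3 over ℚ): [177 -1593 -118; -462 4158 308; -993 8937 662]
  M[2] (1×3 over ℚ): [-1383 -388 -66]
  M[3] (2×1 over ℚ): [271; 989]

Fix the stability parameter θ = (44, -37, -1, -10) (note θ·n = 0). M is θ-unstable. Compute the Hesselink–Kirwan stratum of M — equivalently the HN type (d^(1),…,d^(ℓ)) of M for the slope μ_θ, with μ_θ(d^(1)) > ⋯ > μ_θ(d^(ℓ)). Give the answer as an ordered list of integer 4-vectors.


Barcode: M ≅ I[1,1]^2, I[1,4], I[2,2]^2, I[4,4]. HN layers by μ_θ (4 steps, strictly decreasing):
  μ^(1)=44; μ^(2)=-1; μ^(3)=-10; μ^(4)=-37

((2, 0, 0, 0); (1, 1, 1, 1); (0, 0, 0, 1); (0, 2, 0, 0))


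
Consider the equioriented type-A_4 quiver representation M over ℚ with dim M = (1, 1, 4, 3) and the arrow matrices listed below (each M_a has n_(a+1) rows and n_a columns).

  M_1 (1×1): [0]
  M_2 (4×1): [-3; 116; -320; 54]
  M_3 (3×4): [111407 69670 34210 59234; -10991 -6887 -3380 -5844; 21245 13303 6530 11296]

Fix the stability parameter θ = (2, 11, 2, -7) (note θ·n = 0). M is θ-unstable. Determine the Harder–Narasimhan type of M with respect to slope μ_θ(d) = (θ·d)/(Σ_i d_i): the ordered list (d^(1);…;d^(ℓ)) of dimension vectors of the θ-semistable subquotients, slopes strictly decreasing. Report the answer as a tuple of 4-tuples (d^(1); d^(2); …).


Interval decomposition of M: I[1,1], I[2,4], I[3,3], I[3,4]^2.
HN type (ℓ=2): μ^(1)=2; μ^(2)=-5/2

((1, 1, 2, 1); (0, 0, 2, 2))


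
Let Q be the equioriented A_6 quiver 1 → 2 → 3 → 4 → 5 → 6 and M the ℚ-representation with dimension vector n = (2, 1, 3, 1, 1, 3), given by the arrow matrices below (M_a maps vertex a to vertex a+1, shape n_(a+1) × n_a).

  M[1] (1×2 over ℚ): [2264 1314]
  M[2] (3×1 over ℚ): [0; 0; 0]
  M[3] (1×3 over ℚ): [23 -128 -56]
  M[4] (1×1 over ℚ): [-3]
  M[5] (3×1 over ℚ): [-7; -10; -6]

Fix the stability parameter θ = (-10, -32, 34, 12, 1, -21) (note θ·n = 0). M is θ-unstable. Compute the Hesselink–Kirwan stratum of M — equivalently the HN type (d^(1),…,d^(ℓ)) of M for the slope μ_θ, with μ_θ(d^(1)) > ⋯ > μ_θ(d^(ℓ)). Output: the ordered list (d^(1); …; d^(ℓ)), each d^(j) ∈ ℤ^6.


Barcode: M ≅ I[1,1], I[1,2], I[3,3]^2, I[3,6], I[6,6]^2. HN layers by μ_θ (4 steps, strictly decreasing):
  μ^(1)=34; μ^(2)=13/2; μ^(3)=-10; μ^(4)=-21

((0, 0, 2, 0, 0, 0); (0, 0, 1, 1, 1, 1); (1, 0, 0, 0, 0, 0); (1, 1, 0, 0, 0, 2))


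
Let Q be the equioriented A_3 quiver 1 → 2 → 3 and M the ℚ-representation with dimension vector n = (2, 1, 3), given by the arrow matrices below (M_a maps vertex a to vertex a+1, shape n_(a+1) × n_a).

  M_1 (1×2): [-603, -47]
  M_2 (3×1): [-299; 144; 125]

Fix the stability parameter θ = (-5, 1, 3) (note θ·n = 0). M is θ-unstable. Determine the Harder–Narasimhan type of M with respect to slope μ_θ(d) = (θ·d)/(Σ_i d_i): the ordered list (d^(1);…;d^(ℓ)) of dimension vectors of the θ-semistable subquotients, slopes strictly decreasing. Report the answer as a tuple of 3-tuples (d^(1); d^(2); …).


Via rank(M_{q-1}∘⋯∘M_p): M ≅ I[1,1], I[1,3], I[3,3]^2.
μ_θ-semistable layers: μ^(1)=3; μ^(2)=1; μ^(3)=-5

((0, 0, 3); (0, 1, 0); (2, 0, 0))


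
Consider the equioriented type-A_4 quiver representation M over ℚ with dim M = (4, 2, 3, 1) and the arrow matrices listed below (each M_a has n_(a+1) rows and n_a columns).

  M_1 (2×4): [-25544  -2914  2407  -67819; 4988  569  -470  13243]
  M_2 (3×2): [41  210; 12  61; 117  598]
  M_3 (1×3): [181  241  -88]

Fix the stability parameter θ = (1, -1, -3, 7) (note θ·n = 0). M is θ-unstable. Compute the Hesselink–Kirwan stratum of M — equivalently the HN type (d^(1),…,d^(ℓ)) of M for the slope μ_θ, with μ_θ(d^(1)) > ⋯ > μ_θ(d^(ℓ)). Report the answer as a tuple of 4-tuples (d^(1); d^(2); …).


Via rank(M_{q-1}∘⋯∘M_p): M ≅ I[1,1]^2, I[1,3], I[1,4], I[3,3].
μ_θ-semistable layers: μ^(1)=7; μ^(2)=1; μ^(3)=-1; μ^(4)=-3

((0, 0, 0, 1); (2, 0, 0, 0); (2, 2, 2, 0); (0, 0, 1, 0))


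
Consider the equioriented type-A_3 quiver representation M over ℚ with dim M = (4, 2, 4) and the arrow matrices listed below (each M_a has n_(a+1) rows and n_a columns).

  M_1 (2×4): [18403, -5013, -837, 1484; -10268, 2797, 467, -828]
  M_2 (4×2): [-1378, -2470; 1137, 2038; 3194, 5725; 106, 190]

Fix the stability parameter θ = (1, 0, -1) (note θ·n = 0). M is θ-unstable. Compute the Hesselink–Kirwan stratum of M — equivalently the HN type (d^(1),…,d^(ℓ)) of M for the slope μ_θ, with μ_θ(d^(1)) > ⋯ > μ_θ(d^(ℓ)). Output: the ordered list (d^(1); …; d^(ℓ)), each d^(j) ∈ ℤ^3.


Via rank(M_{q-1}∘⋯∘M_p): M ≅ I[1,1]^2, I[1,3]^2, I[3,3]^2.
μ_θ-semistable layers: μ^(1)=1; μ^(2)=0; μ^(3)=-1

((2, 0, 0); (2, 2, 2); (0, 0, 2))


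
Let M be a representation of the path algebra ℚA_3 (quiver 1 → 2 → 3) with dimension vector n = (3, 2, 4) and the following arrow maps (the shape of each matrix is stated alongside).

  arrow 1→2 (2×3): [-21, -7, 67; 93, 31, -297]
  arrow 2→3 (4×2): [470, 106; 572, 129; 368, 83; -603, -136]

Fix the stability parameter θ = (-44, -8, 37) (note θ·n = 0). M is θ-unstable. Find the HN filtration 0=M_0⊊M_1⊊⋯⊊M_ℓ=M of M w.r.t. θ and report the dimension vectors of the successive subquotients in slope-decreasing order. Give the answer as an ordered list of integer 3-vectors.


Via rank(M_{q-1}∘⋯∘M_p): M ≅ I[1,1], I[1,3]^2, I[3,3]^2.
μ_θ-semistable layers: μ^(1)=37; μ^(2)=-8; μ^(3)=-44

((0, 0, 4); (0, 2, 0); (3, 0, 0))


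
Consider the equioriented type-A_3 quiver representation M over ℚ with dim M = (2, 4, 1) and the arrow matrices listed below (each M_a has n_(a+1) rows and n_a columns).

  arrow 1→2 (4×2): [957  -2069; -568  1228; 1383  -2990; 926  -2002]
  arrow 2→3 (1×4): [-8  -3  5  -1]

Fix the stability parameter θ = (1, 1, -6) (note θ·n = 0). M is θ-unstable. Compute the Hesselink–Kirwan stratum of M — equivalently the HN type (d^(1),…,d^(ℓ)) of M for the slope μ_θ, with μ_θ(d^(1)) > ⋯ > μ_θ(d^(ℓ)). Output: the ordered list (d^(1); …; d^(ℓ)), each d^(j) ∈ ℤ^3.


Interval decomposition of M: I[1,2], I[1,3], I[2,2]^2.
HN type (ℓ=2): μ^(1)=1; μ^(2)=-4/3

((1, 3, 0); (1, 1, 1))


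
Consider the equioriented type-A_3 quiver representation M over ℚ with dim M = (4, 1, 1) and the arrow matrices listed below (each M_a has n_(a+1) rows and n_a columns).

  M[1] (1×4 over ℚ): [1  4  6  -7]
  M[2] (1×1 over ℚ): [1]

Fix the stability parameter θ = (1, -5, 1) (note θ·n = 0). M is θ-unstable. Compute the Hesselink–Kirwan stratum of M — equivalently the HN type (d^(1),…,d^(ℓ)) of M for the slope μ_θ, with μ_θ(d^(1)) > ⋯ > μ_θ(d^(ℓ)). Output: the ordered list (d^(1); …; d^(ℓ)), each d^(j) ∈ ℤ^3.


Barcode: M ≅ I[1,1]^3, I[1,3]. HN layers by μ_θ (2 steps, strictly decreasing):
  μ^(1)=1; μ^(2)=-2

((3, 0, 1); (1, 1, 0))


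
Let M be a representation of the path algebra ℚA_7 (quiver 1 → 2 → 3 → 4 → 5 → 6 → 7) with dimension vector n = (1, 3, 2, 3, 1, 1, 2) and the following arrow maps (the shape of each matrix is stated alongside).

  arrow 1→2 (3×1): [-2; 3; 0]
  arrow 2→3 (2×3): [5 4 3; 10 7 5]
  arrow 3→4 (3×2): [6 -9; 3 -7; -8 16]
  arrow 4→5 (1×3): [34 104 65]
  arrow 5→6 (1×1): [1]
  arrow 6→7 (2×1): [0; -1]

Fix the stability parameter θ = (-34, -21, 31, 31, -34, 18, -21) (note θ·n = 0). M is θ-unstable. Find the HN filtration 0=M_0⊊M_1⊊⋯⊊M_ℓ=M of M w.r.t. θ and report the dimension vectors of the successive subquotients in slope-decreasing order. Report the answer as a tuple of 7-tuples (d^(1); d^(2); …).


Barcode: M ≅ I[1,7], I[2,2], I[2,4], I[4,4], I[7,7]. HN layers by μ_θ (4 steps, strictly decreasing):
  μ^(1)=31; μ^(2)=5; μ^(3)=-21; μ^(4)=-34

((0, 0, 1, 2, 0, 0, 0); (0, 0, 1, 1, 1, 1, 1); (0, 3, 0, 0, 0, 0, 1); (1, 0, 0, 0, 0, 0, 0))


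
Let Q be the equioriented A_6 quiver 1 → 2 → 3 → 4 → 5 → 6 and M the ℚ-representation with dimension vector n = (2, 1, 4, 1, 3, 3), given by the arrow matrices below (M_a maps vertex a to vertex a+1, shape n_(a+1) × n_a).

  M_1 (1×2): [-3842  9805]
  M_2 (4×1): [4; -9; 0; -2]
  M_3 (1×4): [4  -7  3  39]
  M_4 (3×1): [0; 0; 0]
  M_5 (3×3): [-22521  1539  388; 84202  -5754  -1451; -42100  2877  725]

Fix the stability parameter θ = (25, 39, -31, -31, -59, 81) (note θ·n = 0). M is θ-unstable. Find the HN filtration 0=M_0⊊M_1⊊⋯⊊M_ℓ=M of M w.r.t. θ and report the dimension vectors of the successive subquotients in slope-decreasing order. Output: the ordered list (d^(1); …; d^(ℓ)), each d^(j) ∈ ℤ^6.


Interval decomposition of M: I[1,1], I[1,4], I[3,3]^3, I[5,6]^3.
HN type (ℓ=5): μ^(1)=81; μ^(2)=25; μ^(3)=1/2; μ^(4)=-31; μ^(5)=-59

((0, 0, 0, 0, 0, 3); (1, 0, 0, 0, 0, 0); (1, 1, 1, 1, 0, 0); (0, 0, 3, 0, 0, 0); (0, 0, 0, 0, 3, 0))


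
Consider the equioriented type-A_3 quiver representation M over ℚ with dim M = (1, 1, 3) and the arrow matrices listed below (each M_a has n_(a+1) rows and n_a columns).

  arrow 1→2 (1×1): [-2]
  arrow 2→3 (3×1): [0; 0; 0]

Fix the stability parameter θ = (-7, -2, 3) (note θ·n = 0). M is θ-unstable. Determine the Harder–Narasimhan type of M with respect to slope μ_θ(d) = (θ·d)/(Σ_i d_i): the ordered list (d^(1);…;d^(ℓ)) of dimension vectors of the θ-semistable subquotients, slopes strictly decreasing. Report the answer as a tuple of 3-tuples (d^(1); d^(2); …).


Barcode: M ≅ I[1,2], I[3,3]^3. HN layers by μ_θ (3 steps, strictly decreasing):
  μ^(1)=3; μ^(2)=-2; μ^(3)=-7

((0, 0, 3); (0, 1, 0); (1, 0, 0))


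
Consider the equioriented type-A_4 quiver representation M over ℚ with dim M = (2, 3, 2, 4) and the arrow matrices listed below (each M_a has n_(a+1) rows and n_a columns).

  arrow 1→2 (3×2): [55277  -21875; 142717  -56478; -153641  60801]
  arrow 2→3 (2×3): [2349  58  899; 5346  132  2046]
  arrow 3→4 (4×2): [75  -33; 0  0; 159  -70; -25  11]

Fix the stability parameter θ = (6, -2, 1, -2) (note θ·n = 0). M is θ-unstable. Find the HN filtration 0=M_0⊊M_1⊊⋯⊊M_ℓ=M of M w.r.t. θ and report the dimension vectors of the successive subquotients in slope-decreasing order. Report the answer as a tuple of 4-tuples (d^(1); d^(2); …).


Interval decomposition of M: I[1,2]^2, I[2,4], I[3,4], I[4,4]^2.
HN type (ℓ=3): μ^(1)=2; μ^(2)=-1/2; μ^(3)=-2

((2, 2, 0, 0); (0, 0, 2, 2); (0, 1, 0, 2))


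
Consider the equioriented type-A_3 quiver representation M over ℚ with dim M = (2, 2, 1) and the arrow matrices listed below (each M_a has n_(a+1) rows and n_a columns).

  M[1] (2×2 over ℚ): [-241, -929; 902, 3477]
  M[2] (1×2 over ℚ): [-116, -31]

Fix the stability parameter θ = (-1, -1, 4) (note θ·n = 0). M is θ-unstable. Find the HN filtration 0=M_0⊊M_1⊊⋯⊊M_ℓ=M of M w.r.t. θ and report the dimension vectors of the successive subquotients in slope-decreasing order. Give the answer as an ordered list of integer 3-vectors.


Barcode: M ≅ I[1,2], I[1,3]. HN layers by μ_θ (2 steps, strictly decreasing):
  μ^(1)=4; μ^(2)=-1

((0, 0, 1); (2, 2, 0))


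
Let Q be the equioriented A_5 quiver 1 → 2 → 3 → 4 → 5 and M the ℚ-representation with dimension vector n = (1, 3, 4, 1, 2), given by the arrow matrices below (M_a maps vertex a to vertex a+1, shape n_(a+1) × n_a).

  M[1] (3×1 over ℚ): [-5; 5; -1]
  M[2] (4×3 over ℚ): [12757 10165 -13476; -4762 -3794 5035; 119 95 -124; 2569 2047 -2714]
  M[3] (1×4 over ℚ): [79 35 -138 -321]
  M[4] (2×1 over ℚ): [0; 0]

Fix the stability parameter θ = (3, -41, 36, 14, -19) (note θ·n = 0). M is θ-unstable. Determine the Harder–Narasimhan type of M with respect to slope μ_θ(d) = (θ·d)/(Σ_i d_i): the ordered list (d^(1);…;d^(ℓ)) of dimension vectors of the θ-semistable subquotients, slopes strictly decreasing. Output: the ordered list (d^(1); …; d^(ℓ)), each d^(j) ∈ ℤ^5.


Barcode: M ≅ I[1,4], I[2,3]^2, I[3,3], I[5,5]^2. HN layers by μ_θ (4 steps, strictly decreasing):
  μ^(1)=36; μ^(2)=25; μ^(3)=-19; μ^(4)=-41

((0, 0, 3, 0, 0); (0, 0, 1, 1, 0); (1, 1, 0, 0, 2); (0, 2, 0, 0, 0))


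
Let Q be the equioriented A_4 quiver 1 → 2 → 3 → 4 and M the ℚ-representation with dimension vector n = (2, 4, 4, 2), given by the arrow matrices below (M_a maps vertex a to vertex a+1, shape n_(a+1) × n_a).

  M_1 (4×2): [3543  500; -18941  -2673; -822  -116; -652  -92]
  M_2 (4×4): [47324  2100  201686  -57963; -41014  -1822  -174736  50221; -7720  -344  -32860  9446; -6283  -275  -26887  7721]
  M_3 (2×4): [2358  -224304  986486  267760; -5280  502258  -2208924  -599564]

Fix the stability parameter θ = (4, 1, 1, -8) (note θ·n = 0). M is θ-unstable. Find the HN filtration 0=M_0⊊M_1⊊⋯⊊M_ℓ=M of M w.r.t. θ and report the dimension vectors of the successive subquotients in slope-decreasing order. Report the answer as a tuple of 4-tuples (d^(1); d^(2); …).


Interval decomposition of M: I[1,2], I[1,3], I[2,2], I[2,4], I[3,3], I[3,4].
HN type (ℓ=5): μ^(1)=5/2; μ^(2)=2; μ^(3)=1; μ^(4)=-2; μ^(5)=-7/2

((1, 1, 0, 0); (1, 1, 1, 0); (0, 1, 1, 0); (0, 1, 1, 1); (0, 0, 1, 1))


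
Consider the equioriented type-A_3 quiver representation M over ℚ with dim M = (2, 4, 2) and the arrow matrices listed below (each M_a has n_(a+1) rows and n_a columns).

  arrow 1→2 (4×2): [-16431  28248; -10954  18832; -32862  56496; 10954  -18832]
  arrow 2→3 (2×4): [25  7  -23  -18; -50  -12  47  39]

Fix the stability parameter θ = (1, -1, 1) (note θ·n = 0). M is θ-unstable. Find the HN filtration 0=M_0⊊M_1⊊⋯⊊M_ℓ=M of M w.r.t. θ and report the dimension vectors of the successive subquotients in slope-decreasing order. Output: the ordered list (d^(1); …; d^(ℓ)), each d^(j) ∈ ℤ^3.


Interval decomposition of M: I[1,1], I[1,3], I[2,2]^2, I[2,3].
HN type (ℓ=3): μ^(1)=1; μ^(2)=0; μ^(3)=-1

((1, 0, 2); (1, 1, 0); (0, 3, 0))


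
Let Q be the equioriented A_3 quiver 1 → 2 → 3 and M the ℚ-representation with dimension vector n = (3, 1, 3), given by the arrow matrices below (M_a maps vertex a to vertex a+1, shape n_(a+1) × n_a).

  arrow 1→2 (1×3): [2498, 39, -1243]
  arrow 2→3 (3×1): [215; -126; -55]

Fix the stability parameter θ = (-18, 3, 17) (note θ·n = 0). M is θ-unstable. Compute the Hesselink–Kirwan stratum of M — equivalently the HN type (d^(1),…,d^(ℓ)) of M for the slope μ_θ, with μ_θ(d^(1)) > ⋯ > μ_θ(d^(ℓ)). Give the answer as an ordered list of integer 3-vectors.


Via rank(M_{q-1}∘⋯∘M_p): M ≅ I[1,1]^2, I[1,3], I[3,3]^2.
μ_θ-semistable layers: μ^(1)=17; μ^(2)=3; μ^(3)=-18

((0, 0, 3); (0, 1, 0); (3, 0, 0))


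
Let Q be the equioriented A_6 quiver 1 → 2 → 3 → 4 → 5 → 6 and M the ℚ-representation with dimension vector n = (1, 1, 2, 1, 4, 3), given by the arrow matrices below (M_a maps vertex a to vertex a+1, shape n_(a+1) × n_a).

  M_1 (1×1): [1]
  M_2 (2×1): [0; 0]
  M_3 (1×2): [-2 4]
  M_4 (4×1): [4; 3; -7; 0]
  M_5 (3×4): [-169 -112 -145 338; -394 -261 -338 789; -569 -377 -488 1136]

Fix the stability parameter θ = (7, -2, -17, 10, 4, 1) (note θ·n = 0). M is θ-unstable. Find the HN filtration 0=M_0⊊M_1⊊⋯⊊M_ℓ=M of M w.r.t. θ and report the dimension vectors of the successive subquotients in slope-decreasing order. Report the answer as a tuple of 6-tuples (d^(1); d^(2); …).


Barcode: M ≅ I[1,2], I[3,3], I[3,6], I[5,5], I[5,6]^2. HN layers by μ_θ (4 steps, strictly decreasing):
  μ^(1)=5; μ^(2)=4; μ^(3)=5/2; μ^(4)=-17

((0, 0, 0, 1, 1, 1); (0, 0, 0, 0, 1, 0); (1, 1, 0, 0, 2, 2); (0, 0, 2, 0, 0, 0))


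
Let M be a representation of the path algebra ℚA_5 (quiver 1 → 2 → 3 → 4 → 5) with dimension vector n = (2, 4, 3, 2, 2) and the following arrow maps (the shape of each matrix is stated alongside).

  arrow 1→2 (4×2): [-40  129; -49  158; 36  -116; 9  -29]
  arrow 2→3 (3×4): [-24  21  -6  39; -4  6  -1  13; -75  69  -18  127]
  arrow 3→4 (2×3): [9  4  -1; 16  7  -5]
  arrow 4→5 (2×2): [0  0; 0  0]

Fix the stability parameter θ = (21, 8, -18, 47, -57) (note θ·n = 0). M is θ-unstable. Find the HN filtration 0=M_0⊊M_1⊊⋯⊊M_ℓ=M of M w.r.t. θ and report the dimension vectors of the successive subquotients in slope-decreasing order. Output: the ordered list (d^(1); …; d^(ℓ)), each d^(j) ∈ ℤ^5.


Interval decomposition of M: I[1,4]^2, I[2,2], I[2,3], I[5,5]^2.
HN type (ℓ=5): μ^(1)=47; μ^(2)=8; μ^(3)=11/3; μ^(4)=-5; μ^(5)=-57

((0, 0, 0, 2, 0); (0, 1, 0, 0, 0); (2, 2, 2, 0, 0); (0, 1, 1, 0, 0); (0, 0, 0, 0, 2))


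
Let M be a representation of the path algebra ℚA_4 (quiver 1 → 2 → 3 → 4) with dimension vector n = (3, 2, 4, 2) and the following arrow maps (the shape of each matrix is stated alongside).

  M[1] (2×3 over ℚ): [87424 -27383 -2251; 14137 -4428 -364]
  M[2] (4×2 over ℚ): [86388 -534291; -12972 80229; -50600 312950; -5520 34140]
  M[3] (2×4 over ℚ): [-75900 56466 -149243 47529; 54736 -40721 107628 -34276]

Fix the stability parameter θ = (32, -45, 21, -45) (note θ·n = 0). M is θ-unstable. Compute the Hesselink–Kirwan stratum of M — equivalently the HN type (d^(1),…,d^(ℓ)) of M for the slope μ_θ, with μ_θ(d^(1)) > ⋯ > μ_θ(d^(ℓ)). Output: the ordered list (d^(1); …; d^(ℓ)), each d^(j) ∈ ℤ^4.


Interval decomposition of M: I[1,1], I[1,2], I[1,4], I[3,3]^2, I[3,4].
HN type (ℓ=5): μ^(1)=32; μ^(2)=21; μ^(3)=-13/2; μ^(4)=-37/4; μ^(5)=-12

((1, 0, 0, 0); (0, 0, 2, 0); (1, 1, 0, 0); (1, 1, 1, 1); (0, 0, 1, 1))


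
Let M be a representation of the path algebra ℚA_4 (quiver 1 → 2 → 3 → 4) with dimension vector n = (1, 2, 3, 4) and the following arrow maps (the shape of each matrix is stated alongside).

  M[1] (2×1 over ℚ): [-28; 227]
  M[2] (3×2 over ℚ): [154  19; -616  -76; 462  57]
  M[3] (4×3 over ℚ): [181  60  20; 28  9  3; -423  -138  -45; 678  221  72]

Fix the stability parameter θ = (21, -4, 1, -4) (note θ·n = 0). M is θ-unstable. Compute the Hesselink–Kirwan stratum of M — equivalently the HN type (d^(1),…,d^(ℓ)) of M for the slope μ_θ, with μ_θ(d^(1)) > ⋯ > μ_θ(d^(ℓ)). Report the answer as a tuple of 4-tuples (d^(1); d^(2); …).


Barcode: M ≅ I[1,4], I[2,2], I[3,4]^2, I[4,4]. HN layers by μ_θ (3 steps, strictly decreasing):
  μ^(1)=7/2; μ^(2)=-3/2; μ^(3)=-4

((1, 1, 1, 1); (0, 0, 2, 2); (0, 1, 0, 1))


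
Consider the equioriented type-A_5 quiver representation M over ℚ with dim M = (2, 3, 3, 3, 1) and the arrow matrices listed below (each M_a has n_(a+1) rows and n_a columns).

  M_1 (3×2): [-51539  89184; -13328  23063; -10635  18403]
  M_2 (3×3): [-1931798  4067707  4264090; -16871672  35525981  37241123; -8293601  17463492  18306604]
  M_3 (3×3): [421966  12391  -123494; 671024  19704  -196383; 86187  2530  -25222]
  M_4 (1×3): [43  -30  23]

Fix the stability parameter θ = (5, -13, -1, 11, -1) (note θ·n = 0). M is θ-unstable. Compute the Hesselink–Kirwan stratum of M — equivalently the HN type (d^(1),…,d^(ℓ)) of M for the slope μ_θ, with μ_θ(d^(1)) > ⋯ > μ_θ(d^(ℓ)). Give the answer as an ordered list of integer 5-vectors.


Barcode: M ≅ I[1,4], I[1,5], I[2,4]. HN layers by μ_θ (5 steps, strictly decreasing):
  μ^(1)=11; μ^(2)=5; μ^(3)=-1; μ^(4)=-4; μ^(5)=-13

((0, 0, 0, 2, 0); (0, 0, 0, 1, 1); (0, 0, 3, 0, 0); (2, 2, 0, 0, 0); (0, 1, 0, 0, 0))


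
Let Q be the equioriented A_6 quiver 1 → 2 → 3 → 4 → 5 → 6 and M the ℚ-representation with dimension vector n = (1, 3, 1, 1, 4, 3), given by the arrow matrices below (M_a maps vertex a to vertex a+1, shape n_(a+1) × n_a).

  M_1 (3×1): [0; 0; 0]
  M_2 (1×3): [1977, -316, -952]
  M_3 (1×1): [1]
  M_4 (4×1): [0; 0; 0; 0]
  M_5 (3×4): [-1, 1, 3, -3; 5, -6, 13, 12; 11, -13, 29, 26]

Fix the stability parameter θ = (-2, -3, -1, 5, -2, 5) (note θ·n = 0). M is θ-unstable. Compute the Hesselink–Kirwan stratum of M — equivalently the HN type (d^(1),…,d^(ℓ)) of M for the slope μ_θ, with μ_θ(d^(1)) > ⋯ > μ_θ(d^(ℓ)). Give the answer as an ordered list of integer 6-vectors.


Via rank(M_{q-1}∘⋯∘M_p): M ≅ I[1,1], I[2,2]^2, I[2,4], I[5,5], I[5,6]^3.
μ_θ-semistable layers: μ^(1)=5; μ^(2)=-1; μ^(3)=-2; μ^(4)=-3

((0, 0, 0, 1, 0, 3); (0, 0, 1, 0, 0, 0); (1, 0, 0, 0, 4, 0); (0, 3, 0, 0, 0, 0))


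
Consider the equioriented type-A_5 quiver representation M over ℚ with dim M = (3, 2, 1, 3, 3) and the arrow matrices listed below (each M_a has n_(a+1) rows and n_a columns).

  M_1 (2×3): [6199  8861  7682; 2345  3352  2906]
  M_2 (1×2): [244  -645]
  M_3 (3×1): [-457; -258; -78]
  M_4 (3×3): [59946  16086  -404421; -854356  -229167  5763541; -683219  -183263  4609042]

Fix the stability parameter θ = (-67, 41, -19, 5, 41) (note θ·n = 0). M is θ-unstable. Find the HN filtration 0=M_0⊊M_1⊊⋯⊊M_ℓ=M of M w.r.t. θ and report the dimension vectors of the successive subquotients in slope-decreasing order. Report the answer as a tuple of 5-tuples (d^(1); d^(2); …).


Interval decomposition of M: I[1,1], I[1,2], I[1,5], I[4,5]^2.
HN type (ℓ=4): μ^(1)=41; μ^(2)=9; μ^(3)=5; μ^(4)=-67

((0, 1, 0, 0, 3); (0, 1, 1, 1, 0); (0, 0, 0, 2, 0); (3, 0, 0, 0, 0))


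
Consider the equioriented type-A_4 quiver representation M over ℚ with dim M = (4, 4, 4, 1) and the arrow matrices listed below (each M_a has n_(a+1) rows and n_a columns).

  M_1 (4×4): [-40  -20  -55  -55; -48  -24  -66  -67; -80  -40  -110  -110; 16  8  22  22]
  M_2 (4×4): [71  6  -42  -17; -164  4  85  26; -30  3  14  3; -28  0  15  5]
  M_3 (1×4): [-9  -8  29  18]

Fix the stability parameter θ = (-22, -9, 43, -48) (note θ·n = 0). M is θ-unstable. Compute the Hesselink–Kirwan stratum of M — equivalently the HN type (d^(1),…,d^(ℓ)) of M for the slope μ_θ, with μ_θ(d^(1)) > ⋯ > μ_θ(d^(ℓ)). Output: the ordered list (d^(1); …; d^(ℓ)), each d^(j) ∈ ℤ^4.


Barcode: M ≅ I[1,1]^2, I[1,3], I[1,4], I[2,3]^2. HN layers by μ_θ (4 steps, strictly decreasing):
  μ^(1)=43; μ^(2)=-5/2; μ^(3)=-9; μ^(4)=-22

((0, 0, 3, 0); (0, 0, 1, 1); (0, 4, 0, 0); (4, 0, 0, 0))


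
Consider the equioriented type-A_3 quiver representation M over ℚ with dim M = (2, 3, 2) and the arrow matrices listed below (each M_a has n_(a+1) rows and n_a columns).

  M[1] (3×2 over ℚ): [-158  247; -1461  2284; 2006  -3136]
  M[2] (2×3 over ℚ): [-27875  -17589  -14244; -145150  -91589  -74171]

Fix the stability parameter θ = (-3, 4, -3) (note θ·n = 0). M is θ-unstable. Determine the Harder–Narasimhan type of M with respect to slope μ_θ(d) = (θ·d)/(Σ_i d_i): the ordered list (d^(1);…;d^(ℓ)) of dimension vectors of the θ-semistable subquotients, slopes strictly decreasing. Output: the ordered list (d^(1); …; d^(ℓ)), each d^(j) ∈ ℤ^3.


Interval decomposition of M: I[1,3]^2, I[2,2].
HN type (ℓ=3): μ^(1)=4; μ^(2)=1/2; μ^(3)=-3

((0, 1, 0); (0, 2, 2); (2, 0, 0))


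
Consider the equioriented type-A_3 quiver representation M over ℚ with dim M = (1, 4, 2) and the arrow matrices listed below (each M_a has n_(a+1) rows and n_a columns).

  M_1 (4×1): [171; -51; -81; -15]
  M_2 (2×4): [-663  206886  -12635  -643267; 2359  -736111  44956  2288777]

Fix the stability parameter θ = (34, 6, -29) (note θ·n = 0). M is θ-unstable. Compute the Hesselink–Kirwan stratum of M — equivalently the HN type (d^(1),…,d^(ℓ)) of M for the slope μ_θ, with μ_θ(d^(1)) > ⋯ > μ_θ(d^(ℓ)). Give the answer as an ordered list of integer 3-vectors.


Interval decomposition of M: I[1,3], I[2,2]^2, I[2,3].
HN type (ℓ=3): μ^(1)=6; μ^(2)=11/3; μ^(3)=-23/2

((0, 2, 0); (1, 1, 1); (0, 1, 1))


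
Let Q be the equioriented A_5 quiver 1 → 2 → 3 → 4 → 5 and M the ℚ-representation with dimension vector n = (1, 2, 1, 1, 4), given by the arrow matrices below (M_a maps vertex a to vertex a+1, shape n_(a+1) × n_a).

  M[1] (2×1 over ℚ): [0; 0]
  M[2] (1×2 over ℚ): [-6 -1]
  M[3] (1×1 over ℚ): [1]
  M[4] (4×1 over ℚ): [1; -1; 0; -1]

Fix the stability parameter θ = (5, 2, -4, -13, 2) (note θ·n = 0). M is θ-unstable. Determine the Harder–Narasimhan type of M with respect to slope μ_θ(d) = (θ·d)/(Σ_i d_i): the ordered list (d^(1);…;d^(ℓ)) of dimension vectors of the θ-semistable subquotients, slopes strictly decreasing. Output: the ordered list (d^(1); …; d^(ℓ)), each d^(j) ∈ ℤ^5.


Barcode: M ≅ I[1,1], I[2,2], I[2,5], I[5,5]^3. HN layers by μ_θ (3 steps, strictly decreasing):
  μ^(1)=5; μ^(2)=2; μ^(3)=-5

((1, 0, 0, 0, 0); (0, 1, 0, 0, 4); (0, 1, 1, 1, 0))


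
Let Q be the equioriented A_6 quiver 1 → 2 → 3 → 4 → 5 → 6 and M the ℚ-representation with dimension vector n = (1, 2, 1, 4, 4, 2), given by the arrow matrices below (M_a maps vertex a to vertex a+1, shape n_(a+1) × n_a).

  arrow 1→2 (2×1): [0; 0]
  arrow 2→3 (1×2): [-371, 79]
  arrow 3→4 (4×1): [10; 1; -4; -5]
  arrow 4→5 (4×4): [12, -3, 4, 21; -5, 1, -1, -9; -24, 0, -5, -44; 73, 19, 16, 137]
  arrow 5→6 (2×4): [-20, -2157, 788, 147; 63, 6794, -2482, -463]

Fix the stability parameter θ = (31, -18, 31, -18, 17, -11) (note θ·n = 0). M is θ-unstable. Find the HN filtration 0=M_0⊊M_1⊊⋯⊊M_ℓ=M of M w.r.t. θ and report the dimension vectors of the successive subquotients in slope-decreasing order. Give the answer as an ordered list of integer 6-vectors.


Barcode: M ≅ I[1,1], I[2,2], I[2,6], I[4,4], I[4,5], I[4,6], I[5,5]. HN layers by μ_θ (5 steps, strictly decreasing):
  μ^(1)=31; μ^(2)=17; μ^(3)=19/4; μ^(4)=3; μ^(5)=-18

((1, 0, 0, 0, 0, 0); (0, 0, 0, 0, 2, 0); (0, 0, 1, 1, 1, 1); (0, 0, 0, 0, 1, 1); (0, 2, 0, 3, 0, 0))


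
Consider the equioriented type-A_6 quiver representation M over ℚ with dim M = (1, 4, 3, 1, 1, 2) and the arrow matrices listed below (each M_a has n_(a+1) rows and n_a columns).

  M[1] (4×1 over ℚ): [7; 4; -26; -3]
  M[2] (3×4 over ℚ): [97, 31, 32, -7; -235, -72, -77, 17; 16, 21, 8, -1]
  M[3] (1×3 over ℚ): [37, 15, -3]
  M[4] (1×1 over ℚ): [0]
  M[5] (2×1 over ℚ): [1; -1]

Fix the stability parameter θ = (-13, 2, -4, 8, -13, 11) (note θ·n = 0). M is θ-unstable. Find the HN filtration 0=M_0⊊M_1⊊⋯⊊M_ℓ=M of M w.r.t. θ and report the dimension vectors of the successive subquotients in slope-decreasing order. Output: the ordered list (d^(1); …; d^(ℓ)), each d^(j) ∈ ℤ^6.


Interval decomposition of M: I[1,4], I[2,2], I[2,3]^2, I[5,6], I[6,6].
HN type (ℓ=5): μ^(1)=11; μ^(2)=8; μ^(3)=2; μ^(4)=-1; μ^(5)=-13

((0, 0, 0, 0, 0, 2); (0, 0, 0, 1, 0, 0); (0, 1, 0, 0, 0, 0); (0, 3, 3, 0, 0, 0); (1, 0, 0, 0, 1, 0))


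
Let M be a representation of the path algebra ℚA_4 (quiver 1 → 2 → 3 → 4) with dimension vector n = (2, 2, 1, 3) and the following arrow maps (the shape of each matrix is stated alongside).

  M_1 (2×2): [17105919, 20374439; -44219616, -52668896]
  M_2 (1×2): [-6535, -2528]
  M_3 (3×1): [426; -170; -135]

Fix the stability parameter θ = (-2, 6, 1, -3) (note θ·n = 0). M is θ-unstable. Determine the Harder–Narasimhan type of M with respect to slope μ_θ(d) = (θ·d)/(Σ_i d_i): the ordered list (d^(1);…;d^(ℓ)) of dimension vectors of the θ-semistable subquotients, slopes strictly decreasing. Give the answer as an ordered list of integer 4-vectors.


Via rank(M_{q-1}∘⋯∘M_p): M ≅ I[1,1], I[1,4], I[2,2], I[4,4]^2.
μ_θ-semistable layers: μ^(1)=6; μ^(2)=4/3; μ^(3)=-2; μ^(4)=-3

((0, 1, 0, 0); (0, 1, 1, 1); (2, 0, 0, 0); (0, 0, 0, 2))
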